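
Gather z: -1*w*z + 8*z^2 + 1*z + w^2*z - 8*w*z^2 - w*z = z^2*(8 - 8*w) + z*(w^2 - 2*w + 1)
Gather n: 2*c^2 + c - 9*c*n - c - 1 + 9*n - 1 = 2*c^2 + n*(9 - 9*c) - 2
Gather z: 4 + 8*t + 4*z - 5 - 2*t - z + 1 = 6*t + 3*z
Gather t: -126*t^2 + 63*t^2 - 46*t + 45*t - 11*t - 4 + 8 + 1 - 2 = -63*t^2 - 12*t + 3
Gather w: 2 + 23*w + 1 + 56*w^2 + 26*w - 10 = 56*w^2 + 49*w - 7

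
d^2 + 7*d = d*(d + 7)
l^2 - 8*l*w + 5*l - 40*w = (l + 5)*(l - 8*w)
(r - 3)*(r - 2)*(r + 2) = r^3 - 3*r^2 - 4*r + 12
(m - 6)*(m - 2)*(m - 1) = m^3 - 9*m^2 + 20*m - 12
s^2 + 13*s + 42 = (s + 6)*(s + 7)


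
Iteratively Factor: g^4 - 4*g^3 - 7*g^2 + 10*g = (g - 1)*(g^3 - 3*g^2 - 10*g) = (g - 1)*(g + 2)*(g^2 - 5*g) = (g - 5)*(g - 1)*(g + 2)*(g)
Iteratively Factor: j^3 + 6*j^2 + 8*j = (j + 4)*(j^2 + 2*j) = (j + 2)*(j + 4)*(j)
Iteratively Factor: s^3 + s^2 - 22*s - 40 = (s - 5)*(s^2 + 6*s + 8) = (s - 5)*(s + 2)*(s + 4)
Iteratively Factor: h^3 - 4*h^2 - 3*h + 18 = (h - 3)*(h^2 - h - 6) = (h - 3)*(h + 2)*(h - 3)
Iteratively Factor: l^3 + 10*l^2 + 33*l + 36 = (l + 4)*(l^2 + 6*l + 9) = (l + 3)*(l + 4)*(l + 3)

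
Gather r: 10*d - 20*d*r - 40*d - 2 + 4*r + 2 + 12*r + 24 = -30*d + r*(16 - 20*d) + 24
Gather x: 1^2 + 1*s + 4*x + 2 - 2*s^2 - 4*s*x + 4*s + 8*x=-2*s^2 + 5*s + x*(12 - 4*s) + 3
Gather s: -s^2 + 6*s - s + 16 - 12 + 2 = -s^2 + 5*s + 6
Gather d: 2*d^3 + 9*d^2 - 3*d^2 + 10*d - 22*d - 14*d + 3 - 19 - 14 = 2*d^3 + 6*d^2 - 26*d - 30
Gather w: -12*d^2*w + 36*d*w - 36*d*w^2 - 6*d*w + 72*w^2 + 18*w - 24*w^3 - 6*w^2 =-24*w^3 + w^2*(66 - 36*d) + w*(-12*d^2 + 30*d + 18)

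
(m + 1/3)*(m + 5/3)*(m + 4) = m^3 + 6*m^2 + 77*m/9 + 20/9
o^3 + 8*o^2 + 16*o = o*(o + 4)^2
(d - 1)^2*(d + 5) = d^3 + 3*d^2 - 9*d + 5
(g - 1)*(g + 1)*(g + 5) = g^3 + 5*g^2 - g - 5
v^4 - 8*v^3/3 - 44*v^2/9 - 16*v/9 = v*(v - 4)*(v + 2/3)^2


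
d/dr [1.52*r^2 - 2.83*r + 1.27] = 3.04*r - 2.83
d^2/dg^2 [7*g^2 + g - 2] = 14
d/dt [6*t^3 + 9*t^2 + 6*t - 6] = 18*t^2 + 18*t + 6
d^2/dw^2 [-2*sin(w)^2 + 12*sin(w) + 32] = -12*sin(w) - 4*cos(2*w)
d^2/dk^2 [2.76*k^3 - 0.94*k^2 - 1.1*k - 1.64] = 16.56*k - 1.88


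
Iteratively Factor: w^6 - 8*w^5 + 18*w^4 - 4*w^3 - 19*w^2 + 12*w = (w + 1)*(w^5 - 9*w^4 + 27*w^3 - 31*w^2 + 12*w) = (w - 3)*(w + 1)*(w^4 - 6*w^3 + 9*w^2 - 4*w) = (w - 3)*(w - 1)*(w + 1)*(w^3 - 5*w^2 + 4*w) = (w - 3)*(w - 1)^2*(w + 1)*(w^2 - 4*w) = w*(w - 3)*(w - 1)^2*(w + 1)*(w - 4)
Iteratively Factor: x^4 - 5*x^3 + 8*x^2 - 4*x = (x - 1)*(x^3 - 4*x^2 + 4*x) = (x - 2)*(x - 1)*(x^2 - 2*x) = x*(x - 2)*(x - 1)*(x - 2)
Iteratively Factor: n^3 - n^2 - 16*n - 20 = (n + 2)*(n^2 - 3*n - 10) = (n - 5)*(n + 2)*(n + 2)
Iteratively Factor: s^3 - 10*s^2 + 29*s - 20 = (s - 4)*(s^2 - 6*s + 5) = (s - 5)*(s - 4)*(s - 1)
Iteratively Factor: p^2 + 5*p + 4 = (p + 4)*(p + 1)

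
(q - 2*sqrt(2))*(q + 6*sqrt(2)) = q^2 + 4*sqrt(2)*q - 24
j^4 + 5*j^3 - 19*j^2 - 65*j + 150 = (j - 3)*(j - 2)*(j + 5)^2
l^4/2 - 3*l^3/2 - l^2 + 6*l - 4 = (l/2 + 1)*(l - 2)^2*(l - 1)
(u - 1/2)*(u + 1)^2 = u^3 + 3*u^2/2 - 1/2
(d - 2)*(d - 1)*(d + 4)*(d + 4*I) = d^4 + d^3 + 4*I*d^3 - 10*d^2 + 4*I*d^2 + 8*d - 40*I*d + 32*I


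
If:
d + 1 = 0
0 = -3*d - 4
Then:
No Solution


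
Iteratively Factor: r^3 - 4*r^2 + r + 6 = (r - 2)*(r^2 - 2*r - 3) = (r - 3)*(r - 2)*(r + 1)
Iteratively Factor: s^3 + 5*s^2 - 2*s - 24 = (s - 2)*(s^2 + 7*s + 12) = (s - 2)*(s + 4)*(s + 3)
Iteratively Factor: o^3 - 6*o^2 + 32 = (o + 2)*(o^2 - 8*o + 16) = (o - 4)*(o + 2)*(o - 4)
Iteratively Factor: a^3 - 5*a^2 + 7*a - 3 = (a - 1)*(a^2 - 4*a + 3) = (a - 3)*(a - 1)*(a - 1)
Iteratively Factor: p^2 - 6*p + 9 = (p - 3)*(p - 3)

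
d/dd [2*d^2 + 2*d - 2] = 4*d + 2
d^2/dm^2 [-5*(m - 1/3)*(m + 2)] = -10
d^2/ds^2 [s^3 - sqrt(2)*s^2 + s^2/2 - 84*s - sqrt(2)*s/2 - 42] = 6*s - 2*sqrt(2) + 1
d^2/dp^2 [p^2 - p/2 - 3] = 2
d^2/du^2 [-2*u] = 0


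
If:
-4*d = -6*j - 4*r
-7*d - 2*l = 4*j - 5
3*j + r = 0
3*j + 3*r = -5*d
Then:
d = 0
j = 0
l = 5/2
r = 0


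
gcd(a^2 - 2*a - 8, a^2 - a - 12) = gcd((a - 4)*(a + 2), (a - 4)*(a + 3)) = a - 4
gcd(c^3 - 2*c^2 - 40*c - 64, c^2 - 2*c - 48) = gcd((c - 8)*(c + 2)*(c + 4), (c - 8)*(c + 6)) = c - 8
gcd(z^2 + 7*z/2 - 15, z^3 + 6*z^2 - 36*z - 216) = z + 6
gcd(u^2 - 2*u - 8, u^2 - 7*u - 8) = 1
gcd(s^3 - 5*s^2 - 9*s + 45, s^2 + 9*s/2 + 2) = 1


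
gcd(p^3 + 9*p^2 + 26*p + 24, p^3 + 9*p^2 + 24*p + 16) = p + 4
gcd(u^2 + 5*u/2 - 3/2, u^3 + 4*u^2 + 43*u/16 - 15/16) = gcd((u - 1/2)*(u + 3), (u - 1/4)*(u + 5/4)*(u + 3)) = u + 3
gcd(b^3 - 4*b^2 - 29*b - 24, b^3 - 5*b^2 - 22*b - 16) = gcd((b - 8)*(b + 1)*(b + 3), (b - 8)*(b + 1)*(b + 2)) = b^2 - 7*b - 8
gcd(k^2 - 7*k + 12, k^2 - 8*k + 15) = k - 3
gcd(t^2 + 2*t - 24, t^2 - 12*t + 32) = t - 4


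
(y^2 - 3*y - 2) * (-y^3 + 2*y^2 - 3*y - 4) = -y^5 + 5*y^4 - 7*y^3 + y^2 + 18*y + 8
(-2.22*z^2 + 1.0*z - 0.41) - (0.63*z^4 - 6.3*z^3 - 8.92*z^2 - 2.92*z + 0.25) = -0.63*z^4 + 6.3*z^3 + 6.7*z^2 + 3.92*z - 0.66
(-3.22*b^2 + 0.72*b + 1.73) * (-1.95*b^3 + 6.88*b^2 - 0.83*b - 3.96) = 6.279*b^5 - 23.5576*b^4 + 4.2527*b^3 + 24.056*b^2 - 4.2871*b - 6.8508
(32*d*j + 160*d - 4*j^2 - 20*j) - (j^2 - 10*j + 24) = 32*d*j + 160*d - 5*j^2 - 10*j - 24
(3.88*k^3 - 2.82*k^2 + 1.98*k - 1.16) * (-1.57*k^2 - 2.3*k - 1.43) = -6.0916*k^5 - 4.4966*k^4 - 2.171*k^3 + 1.2998*k^2 - 0.1634*k + 1.6588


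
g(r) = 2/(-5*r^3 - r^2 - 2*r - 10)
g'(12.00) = 0.00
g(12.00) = 0.00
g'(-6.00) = 0.00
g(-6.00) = 0.00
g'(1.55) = 0.07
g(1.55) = -0.06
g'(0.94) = 0.12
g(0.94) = -0.12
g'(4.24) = 0.00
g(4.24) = -0.00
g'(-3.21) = 0.01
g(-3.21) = 0.01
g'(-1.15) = 19.43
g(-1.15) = -1.41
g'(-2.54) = 0.04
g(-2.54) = 0.03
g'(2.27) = 0.03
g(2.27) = -0.03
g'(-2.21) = 0.07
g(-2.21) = 0.05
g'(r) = 2*(15*r^2 + 2*r + 2)/(-5*r^3 - r^2 - 2*r - 10)^2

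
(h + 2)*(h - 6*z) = h^2 - 6*h*z + 2*h - 12*z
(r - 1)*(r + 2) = r^2 + r - 2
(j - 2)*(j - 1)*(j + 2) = j^3 - j^2 - 4*j + 4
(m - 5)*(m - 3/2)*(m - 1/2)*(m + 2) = m^4 - 5*m^3 - 13*m^2/4 + 71*m/4 - 15/2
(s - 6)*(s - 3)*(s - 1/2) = s^3 - 19*s^2/2 + 45*s/2 - 9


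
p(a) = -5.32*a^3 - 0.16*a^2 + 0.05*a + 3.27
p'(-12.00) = -2294.35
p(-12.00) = 9172.59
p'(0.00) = 0.05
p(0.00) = 3.27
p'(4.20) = -282.83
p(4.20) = -393.49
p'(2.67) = -114.58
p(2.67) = -99.00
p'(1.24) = -24.89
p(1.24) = -7.06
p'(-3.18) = -160.33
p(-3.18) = 172.57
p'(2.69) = -116.30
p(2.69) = -101.31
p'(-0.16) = -0.31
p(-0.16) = 3.28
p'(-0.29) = -1.20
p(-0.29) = 3.37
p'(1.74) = -48.83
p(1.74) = -25.15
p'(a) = -15.96*a^2 - 0.32*a + 0.05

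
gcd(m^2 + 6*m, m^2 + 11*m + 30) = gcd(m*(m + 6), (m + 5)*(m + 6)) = m + 6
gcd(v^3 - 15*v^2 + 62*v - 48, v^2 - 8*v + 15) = 1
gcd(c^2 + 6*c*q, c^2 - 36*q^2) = c + 6*q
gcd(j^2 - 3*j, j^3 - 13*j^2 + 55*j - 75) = j - 3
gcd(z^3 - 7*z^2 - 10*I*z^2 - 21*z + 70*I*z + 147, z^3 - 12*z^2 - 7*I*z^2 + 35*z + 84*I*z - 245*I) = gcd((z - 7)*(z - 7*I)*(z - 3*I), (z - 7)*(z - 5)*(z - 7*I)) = z^2 + z*(-7 - 7*I) + 49*I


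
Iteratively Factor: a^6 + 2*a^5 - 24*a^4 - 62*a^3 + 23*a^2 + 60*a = (a - 1)*(a^5 + 3*a^4 - 21*a^3 - 83*a^2 - 60*a) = (a - 5)*(a - 1)*(a^4 + 8*a^3 + 19*a^2 + 12*a) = a*(a - 5)*(a - 1)*(a^3 + 8*a^2 + 19*a + 12) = a*(a - 5)*(a - 1)*(a + 4)*(a^2 + 4*a + 3) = a*(a - 5)*(a - 1)*(a + 3)*(a + 4)*(a + 1)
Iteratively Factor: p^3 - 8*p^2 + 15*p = (p)*(p^2 - 8*p + 15) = p*(p - 3)*(p - 5)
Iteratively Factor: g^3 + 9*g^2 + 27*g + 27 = (g + 3)*(g^2 + 6*g + 9) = (g + 3)^2*(g + 3)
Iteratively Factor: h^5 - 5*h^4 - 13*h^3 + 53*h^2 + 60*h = (h - 5)*(h^4 - 13*h^2 - 12*h) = (h - 5)*(h + 3)*(h^3 - 3*h^2 - 4*h) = (h - 5)*(h + 1)*(h + 3)*(h^2 - 4*h) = h*(h - 5)*(h + 1)*(h + 3)*(h - 4)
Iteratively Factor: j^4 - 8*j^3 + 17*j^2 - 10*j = (j - 5)*(j^3 - 3*j^2 + 2*j) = (j - 5)*(j - 1)*(j^2 - 2*j) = j*(j - 5)*(j - 1)*(j - 2)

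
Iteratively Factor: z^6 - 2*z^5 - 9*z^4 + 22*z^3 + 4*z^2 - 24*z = (z + 1)*(z^5 - 3*z^4 - 6*z^3 + 28*z^2 - 24*z) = (z - 2)*(z + 1)*(z^4 - z^3 - 8*z^2 + 12*z) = (z - 2)*(z + 1)*(z + 3)*(z^3 - 4*z^2 + 4*z) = z*(z - 2)*(z + 1)*(z + 3)*(z^2 - 4*z + 4) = z*(z - 2)^2*(z + 1)*(z + 3)*(z - 2)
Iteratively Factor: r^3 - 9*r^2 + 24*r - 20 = (r - 2)*(r^2 - 7*r + 10) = (r - 2)^2*(r - 5)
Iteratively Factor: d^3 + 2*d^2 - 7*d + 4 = (d + 4)*(d^2 - 2*d + 1) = (d - 1)*(d + 4)*(d - 1)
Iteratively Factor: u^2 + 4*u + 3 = (u + 1)*(u + 3)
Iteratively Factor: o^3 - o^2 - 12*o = (o + 3)*(o^2 - 4*o) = o*(o + 3)*(o - 4)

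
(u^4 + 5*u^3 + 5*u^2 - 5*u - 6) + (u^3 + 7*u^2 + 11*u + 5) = u^4 + 6*u^3 + 12*u^2 + 6*u - 1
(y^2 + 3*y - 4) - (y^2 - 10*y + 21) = 13*y - 25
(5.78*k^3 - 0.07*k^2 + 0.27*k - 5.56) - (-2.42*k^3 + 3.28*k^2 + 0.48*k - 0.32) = 8.2*k^3 - 3.35*k^2 - 0.21*k - 5.24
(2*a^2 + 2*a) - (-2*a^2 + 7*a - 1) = 4*a^2 - 5*a + 1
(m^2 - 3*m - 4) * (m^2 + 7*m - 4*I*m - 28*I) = m^4 + 4*m^3 - 4*I*m^3 - 25*m^2 - 16*I*m^2 - 28*m + 100*I*m + 112*I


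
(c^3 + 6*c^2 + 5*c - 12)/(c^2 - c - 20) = (c^2 + 2*c - 3)/(c - 5)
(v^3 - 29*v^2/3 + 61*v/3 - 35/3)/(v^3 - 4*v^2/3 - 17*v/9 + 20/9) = 3*(v - 7)/(3*v + 4)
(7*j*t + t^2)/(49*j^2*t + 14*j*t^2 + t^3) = 1/(7*j + t)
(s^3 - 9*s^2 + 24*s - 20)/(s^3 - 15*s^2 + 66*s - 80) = (s - 2)/(s - 8)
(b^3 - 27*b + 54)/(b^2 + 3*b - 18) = b - 3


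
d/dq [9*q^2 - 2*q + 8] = 18*q - 2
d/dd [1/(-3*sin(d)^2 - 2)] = 12*sin(2*d)/(7 - 3*cos(2*d))^2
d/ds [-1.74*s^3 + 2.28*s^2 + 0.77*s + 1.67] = -5.22*s^2 + 4.56*s + 0.77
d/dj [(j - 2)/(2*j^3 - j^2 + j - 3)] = (2*j^3 - j^2 + j - (j - 2)*(6*j^2 - 2*j + 1) - 3)/(2*j^3 - j^2 + j - 3)^2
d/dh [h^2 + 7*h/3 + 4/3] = 2*h + 7/3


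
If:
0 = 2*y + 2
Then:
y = -1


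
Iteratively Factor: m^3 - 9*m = (m + 3)*(m^2 - 3*m) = (m - 3)*(m + 3)*(m)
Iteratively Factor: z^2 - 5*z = (z)*(z - 5)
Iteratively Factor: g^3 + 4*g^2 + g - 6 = (g + 3)*(g^2 + g - 2) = (g - 1)*(g + 3)*(g + 2)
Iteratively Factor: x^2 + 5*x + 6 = (x + 3)*(x + 2)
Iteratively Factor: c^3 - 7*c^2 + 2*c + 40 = (c + 2)*(c^2 - 9*c + 20) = (c - 4)*(c + 2)*(c - 5)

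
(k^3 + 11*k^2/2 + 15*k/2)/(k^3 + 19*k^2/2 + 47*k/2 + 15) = k*(k + 3)/(k^2 + 7*k + 6)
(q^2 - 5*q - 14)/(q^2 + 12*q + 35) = (q^2 - 5*q - 14)/(q^2 + 12*q + 35)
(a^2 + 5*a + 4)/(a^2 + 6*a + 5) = (a + 4)/(a + 5)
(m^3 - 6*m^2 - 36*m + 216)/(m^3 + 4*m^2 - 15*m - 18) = (m^2 - 12*m + 36)/(m^2 - 2*m - 3)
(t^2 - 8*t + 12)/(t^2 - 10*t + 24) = (t - 2)/(t - 4)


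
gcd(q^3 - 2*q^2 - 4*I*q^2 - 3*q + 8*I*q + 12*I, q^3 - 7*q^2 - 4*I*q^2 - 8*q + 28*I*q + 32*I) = q^2 + q*(1 - 4*I) - 4*I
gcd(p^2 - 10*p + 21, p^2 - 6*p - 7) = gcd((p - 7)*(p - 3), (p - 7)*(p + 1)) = p - 7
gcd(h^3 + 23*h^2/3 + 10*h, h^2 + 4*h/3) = h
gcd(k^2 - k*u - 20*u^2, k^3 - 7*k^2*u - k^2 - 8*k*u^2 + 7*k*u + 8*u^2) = 1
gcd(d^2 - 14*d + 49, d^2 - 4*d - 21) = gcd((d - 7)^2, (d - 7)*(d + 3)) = d - 7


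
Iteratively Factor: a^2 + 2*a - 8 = (a - 2)*(a + 4)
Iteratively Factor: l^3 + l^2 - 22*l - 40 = (l + 4)*(l^2 - 3*l - 10) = (l - 5)*(l + 4)*(l + 2)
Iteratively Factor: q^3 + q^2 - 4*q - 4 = (q + 1)*(q^2 - 4) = (q - 2)*(q + 1)*(q + 2)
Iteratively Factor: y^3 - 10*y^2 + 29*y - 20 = (y - 1)*(y^2 - 9*y + 20) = (y - 4)*(y - 1)*(y - 5)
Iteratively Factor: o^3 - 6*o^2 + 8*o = (o - 2)*(o^2 - 4*o) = o*(o - 2)*(o - 4)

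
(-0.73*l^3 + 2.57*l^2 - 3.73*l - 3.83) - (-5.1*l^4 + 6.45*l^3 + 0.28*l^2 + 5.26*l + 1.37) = 5.1*l^4 - 7.18*l^3 + 2.29*l^2 - 8.99*l - 5.2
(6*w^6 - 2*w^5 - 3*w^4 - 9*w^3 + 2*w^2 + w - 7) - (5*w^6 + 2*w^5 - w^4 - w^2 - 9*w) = w^6 - 4*w^5 - 2*w^4 - 9*w^3 + 3*w^2 + 10*w - 7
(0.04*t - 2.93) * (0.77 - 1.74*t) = -0.0696*t^2 + 5.129*t - 2.2561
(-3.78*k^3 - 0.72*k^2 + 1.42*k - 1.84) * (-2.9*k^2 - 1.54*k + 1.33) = 10.962*k^5 + 7.9092*k^4 - 8.0366*k^3 + 2.1916*k^2 + 4.7222*k - 2.4472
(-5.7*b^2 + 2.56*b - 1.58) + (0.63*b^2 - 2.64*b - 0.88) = -5.07*b^2 - 0.0800000000000001*b - 2.46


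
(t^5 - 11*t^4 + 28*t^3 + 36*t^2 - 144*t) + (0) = t^5 - 11*t^4 + 28*t^3 + 36*t^2 - 144*t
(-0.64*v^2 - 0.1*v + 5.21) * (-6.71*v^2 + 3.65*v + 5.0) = 4.2944*v^4 - 1.665*v^3 - 38.5241*v^2 + 18.5165*v + 26.05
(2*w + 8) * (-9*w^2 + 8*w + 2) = -18*w^3 - 56*w^2 + 68*w + 16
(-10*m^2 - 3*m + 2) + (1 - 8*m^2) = -18*m^2 - 3*m + 3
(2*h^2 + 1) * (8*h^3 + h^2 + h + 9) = 16*h^5 + 2*h^4 + 10*h^3 + 19*h^2 + h + 9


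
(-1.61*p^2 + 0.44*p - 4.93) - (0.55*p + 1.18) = -1.61*p^2 - 0.11*p - 6.11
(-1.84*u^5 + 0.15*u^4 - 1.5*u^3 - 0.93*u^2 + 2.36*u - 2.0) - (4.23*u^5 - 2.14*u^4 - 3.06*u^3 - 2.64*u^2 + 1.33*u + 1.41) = -6.07*u^5 + 2.29*u^4 + 1.56*u^3 + 1.71*u^2 + 1.03*u - 3.41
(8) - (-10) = 18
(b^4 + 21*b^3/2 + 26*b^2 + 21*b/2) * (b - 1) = b^5 + 19*b^4/2 + 31*b^3/2 - 31*b^2/2 - 21*b/2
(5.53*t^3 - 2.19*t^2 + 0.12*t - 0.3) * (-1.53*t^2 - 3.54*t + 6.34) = -8.4609*t^5 - 16.2255*t^4 + 42.6292*t^3 - 13.8504*t^2 + 1.8228*t - 1.902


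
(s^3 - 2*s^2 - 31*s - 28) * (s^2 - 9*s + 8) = s^5 - 11*s^4 - 5*s^3 + 235*s^2 + 4*s - 224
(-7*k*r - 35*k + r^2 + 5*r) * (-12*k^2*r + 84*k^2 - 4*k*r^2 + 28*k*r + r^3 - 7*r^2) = 84*k^3*r^2 - 168*k^3*r - 2940*k^3 + 16*k^2*r^3 - 32*k^2*r^2 - 560*k^2*r - 11*k*r^4 + 22*k*r^3 + 385*k*r^2 + r^5 - 2*r^4 - 35*r^3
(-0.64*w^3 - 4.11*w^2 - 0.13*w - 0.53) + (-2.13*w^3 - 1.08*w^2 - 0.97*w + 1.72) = -2.77*w^3 - 5.19*w^2 - 1.1*w + 1.19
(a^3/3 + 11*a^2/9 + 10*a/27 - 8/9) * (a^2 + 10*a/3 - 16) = a^5/3 + 7*a^4/3 - 8*a^3/9 - 1556*a^2/81 - 80*a/9 + 128/9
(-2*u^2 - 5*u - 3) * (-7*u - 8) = 14*u^3 + 51*u^2 + 61*u + 24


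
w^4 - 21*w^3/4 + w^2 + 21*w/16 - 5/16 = (w - 5)*(w - 1/2)*(w - 1/4)*(w + 1/2)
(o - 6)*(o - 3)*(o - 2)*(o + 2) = o^4 - 9*o^3 + 14*o^2 + 36*o - 72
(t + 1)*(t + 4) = t^2 + 5*t + 4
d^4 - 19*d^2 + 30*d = d*(d - 3)*(d - 2)*(d + 5)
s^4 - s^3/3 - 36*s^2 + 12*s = s*(s - 6)*(s - 1/3)*(s + 6)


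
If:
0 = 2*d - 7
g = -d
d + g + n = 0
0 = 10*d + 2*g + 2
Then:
No Solution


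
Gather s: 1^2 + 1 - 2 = 0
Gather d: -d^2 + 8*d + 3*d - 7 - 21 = -d^2 + 11*d - 28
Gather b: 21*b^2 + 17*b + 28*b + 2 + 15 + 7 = 21*b^2 + 45*b + 24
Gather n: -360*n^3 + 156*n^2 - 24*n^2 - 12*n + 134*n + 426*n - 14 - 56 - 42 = -360*n^3 + 132*n^2 + 548*n - 112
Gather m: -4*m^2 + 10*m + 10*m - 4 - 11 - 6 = -4*m^2 + 20*m - 21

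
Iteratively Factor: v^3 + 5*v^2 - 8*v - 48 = (v + 4)*(v^2 + v - 12) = (v + 4)^2*(v - 3)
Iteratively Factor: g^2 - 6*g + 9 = (g - 3)*(g - 3)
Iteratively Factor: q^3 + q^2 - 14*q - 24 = (q + 3)*(q^2 - 2*q - 8) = (q - 4)*(q + 3)*(q + 2)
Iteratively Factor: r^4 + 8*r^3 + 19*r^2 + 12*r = (r)*(r^3 + 8*r^2 + 19*r + 12) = r*(r + 4)*(r^2 + 4*r + 3) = r*(r + 3)*(r + 4)*(r + 1)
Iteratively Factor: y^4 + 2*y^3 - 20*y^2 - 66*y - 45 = (y + 3)*(y^3 - y^2 - 17*y - 15) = (y - 5)*(y + 3)*(y^2 + 4*y + 3) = (y - 5)*(y + 3)^2*(y + 1)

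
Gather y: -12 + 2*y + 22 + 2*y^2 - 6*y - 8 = 2*y^2 - 4*y + 2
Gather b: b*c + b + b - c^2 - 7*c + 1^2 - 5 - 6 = b*(c + 2) - c^2 - 7*c - 10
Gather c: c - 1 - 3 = c - 4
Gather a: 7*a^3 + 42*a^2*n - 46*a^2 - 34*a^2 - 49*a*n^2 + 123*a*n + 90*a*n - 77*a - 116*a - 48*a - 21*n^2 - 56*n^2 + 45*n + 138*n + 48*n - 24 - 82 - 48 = 7*a^3 + a^2*(42*n - 80) + a*(-49*n^2 + 213*n - 241) - 77*n^2 + 231*n - 154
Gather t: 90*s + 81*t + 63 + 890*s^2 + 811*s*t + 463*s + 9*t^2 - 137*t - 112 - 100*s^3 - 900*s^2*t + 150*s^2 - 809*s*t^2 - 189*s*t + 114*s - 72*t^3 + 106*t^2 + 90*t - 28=-100*s^3 + 1040*s^2 + 667*s - 72*t^3 + t^2*(115 - 809*s) + t*(-900*s^2 + 622*s + 34) - 77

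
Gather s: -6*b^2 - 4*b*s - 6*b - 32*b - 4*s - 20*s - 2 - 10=-6*b^2 - 38*b + s*(-4*b - 24) - 12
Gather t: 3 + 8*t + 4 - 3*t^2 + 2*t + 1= -3*t^2 + 10*t + 8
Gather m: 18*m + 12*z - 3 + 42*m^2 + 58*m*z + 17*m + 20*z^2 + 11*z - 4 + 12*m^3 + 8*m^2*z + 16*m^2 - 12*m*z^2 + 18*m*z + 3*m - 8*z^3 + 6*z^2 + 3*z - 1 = 12*m^3 + m^2*(8*z + 58) + m*(-12*z^2 + 76*z + 38) - 8*z^3 + 26*z^2 + 26*z - 8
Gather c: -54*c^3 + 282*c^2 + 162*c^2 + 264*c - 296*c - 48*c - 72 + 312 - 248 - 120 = -54*c^3 + 444*c^2 - 80*c - 128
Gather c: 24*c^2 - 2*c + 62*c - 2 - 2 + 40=24*c^2 + 60*c + 36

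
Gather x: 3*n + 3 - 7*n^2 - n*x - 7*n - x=-7*n^2 - 4*n + x*(-n - 1) + 3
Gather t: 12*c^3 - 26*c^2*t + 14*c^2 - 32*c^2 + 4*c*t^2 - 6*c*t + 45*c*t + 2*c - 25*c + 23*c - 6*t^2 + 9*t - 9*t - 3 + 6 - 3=12*c^3 - 18*c^2 + t^2*(4*c - 6) + t*(-26*c^2 + 39*c)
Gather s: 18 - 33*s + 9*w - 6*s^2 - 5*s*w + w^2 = -6*s^2 + s*(-5*w - 33) + w^2 + 9*w + 18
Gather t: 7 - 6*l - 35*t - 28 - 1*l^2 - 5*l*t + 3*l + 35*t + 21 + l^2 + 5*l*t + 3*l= 0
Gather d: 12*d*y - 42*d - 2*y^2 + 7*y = d*(12*y - 42) - 2*y^2 + 7*y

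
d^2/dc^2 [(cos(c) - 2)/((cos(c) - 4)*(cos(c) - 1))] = (-(1 - cos(2*c))^2/4 - 29*cos(c)/2 - 2*cos(2*c) + cos(3*c)/2 + 43)/((cos(c) - 4)^3*(cos(c) - 1)^2)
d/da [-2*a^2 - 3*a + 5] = -4*a - 3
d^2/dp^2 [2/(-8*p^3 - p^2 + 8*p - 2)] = 4*((24*p + 1)*(8*p^3 + p^2 - 8*p + 2) - 4*(12*p^2 + p - 4)^2)/(8*p^3 + p^2 - 8*p + 2)^3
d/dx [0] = 0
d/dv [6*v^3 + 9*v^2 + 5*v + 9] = 18*v^2 + 18*v + 5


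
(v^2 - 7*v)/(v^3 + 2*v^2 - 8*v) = (v - 7)/(v^2 + 2*v - 8)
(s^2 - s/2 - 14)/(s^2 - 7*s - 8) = (-s^2 + s/2 + 14)/(-s^2 + 7*s + 8)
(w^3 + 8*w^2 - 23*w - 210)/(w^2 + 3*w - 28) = (w^2 + w - 30)/(w - 4)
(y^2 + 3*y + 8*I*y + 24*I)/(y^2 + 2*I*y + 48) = (y + 3)/(y - 6*I)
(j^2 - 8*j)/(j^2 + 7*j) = (j - 8)/(j + 7)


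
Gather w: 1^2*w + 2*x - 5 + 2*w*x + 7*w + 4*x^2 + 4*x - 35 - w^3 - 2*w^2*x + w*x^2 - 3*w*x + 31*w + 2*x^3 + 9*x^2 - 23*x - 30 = -w^3 - 2*w^2*x + w*(x^2 - x + 39) + 2*x^3 + 13*x^2 - 17*x - 70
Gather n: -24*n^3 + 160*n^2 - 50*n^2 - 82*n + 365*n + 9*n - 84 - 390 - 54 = -24*n^3 + 110*n^2 + 292*n - 528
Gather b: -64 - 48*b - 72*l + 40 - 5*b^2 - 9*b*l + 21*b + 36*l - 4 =-5*b^2 + b*(-9*l - 27) - 36*l - 28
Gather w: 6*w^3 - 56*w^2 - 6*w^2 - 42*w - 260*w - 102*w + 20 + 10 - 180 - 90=6*w^3 - 62*w^2 - 404*w - 240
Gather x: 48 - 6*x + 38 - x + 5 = 91 - 7*x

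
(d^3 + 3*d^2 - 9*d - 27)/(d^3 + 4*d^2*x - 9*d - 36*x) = (d + 3)/(d + 4*x)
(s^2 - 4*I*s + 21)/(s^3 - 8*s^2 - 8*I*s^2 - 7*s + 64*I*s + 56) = (s + 3*I)/(s^2 - s*(8 + I) + 8*I)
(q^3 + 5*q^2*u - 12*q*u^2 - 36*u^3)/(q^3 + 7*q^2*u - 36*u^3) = (q^2 - q*u - 6*u^2)/(q^2 + q*u - 6*u^2)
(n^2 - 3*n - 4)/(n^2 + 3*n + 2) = (n - 4)/(n + 2)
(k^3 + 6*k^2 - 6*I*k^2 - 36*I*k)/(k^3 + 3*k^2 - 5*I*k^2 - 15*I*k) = (k^2 + 6*k*(1 - I) - 36*I)/(k^2 + k*(3 - 5*I) - 15*I)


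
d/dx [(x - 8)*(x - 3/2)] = 2*x - 19/2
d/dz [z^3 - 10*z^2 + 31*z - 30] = 3*z^2 - 20*z + 31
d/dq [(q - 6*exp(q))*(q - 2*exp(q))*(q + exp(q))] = -7*q^2*exp(q) + 3*q^2 + 8*q*exp(2*q) - 14*q*exp(q) + 36*exp(3*q) + 4*exp(2*q)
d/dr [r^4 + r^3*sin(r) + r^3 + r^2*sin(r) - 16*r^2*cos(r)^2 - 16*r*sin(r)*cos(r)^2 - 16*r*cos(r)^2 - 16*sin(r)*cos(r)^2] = r^3*cos(r) + 4*r^3 + 3*r^2*sin(r) + 16*r^2*sin(2*r) + r^2*cos(r) + 3*r^2 + 2*r*sin(r) - 4*r*cos(r) - 12*r*cos(3*r) - 16*sqrt(2)*r*cos(2*r + pi/4) - 16*r + 12*sin(r) - 4*sin(3*r) - 16*sqrt(2)*sin(r + pi/4) + 12*cos(r) - 8*cos(2*r) - 12*cos(3*r) - 8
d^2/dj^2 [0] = 0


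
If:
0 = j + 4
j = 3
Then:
No Solution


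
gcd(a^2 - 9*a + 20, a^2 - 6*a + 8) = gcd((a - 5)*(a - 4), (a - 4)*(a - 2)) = a - 4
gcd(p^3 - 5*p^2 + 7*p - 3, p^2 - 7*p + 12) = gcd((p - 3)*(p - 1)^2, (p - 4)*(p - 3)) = p - 3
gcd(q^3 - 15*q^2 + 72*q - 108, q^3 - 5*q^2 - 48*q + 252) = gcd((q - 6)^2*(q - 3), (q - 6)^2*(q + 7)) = q^2 - 12*q + 36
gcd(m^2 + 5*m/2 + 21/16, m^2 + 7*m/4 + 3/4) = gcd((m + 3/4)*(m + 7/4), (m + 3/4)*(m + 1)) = m + 3/4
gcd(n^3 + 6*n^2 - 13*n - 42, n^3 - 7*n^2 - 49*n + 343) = n + 7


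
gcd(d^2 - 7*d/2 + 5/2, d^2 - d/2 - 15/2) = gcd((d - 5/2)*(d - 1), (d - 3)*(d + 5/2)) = 1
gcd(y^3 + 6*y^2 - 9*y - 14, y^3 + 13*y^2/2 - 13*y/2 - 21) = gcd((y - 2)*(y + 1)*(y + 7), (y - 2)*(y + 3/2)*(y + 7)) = y^2 + 5*y - 14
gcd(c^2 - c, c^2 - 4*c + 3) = c - 1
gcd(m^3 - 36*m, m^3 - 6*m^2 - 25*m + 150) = m - 6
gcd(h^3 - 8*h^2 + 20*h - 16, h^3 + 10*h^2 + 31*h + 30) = 1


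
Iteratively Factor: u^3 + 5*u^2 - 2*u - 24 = (u + 4)*(u^2 + u - 6) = (u + 3)*(u + 4)*(u - 2)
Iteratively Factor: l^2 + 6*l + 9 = (l + 3)*(l + 3)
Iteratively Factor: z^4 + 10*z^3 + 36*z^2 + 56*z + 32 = (z + 2)*(z^3 + 8*z^2 + 20*z + 16) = (z + 2)^2*(z^2 + 6*z + 8) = (z + 2)^2*(z + 4)*(z + 2)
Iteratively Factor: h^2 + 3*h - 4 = (h + 4)*(h - 1)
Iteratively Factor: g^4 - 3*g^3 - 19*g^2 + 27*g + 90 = (g + 2)*(g^3 - 5*g^2 - 9*g + 45) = (g - 3)*(g + 2)*(g^2 - 2*g - 15) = (g - 5)*(g - 3)*(g + 2)*(g + 3)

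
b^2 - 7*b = b*(b - 7)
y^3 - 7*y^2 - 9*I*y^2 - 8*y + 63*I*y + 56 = (y - 7)*(y - 8*I)*(y - I)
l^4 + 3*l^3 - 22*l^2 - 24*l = l*(l - 4)*(l + 1)*(l + 6)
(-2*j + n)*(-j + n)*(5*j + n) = 10*j^3 - 13*j^2*n + 2*j*n^2 + n^3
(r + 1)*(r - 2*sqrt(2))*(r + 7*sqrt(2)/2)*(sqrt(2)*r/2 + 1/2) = sqrt(2)*r^4/2 + sqrt(2)*r^3/2 + 2*r^3 - 25*sqrt(2)*r^2/4 + 2*r^2 - 25*sqrt(2)*r/4 - 7*r - 7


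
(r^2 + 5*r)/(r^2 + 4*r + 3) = r*(r + 5)/(r^2 + 4*r + 3)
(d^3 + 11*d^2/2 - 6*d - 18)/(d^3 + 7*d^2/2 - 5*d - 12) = (d + 6)/(d + 4)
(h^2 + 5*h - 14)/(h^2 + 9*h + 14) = (h - 2)/(h + 2)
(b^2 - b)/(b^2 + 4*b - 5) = b/(b + 5)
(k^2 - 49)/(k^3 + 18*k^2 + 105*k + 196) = (k - 7)/(k^2 + 11*k + 28)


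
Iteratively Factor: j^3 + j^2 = (j)*(j^2 + j) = j^2*(j + 1)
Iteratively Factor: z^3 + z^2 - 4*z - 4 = (z + 1)*(z^2 - 4) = (z - 2)*(z + 1)*(z + 2)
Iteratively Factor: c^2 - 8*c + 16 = (c - 4)*(c - 4)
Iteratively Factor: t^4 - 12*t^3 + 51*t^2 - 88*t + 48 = (t - 3)*(t^3 - 9*t^2 + 24*t - 16) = (t - 4)*(t - 3)*(t^2 - 5*t + 4) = (t - 4)^2*(t - 3)*(t - 1)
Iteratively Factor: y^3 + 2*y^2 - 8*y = (y + 4)*(y^2 - 2*y) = y*(y + 4)*(y - 2)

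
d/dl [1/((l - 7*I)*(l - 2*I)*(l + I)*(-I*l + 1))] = (-4*I*l^2 - 25*l + 19*I)/(l^7 - 15*I*l^6 - 58*l^5 - 22*I*l^4 - 251*l^3 - 59*I*l^2 - 336*l - 196*I)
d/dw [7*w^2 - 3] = 14*w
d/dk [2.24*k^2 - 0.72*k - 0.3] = 4.48*k - 0.72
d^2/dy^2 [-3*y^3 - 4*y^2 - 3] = -18*y - 8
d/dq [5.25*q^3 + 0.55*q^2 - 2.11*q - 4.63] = 15.75*q^2 + 1.1*q - 2.11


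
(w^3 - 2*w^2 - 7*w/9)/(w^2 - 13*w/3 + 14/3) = w*(3*w + 1)/(3*(w - 2))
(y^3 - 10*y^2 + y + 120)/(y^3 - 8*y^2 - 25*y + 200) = (y + 3)/(y + 5)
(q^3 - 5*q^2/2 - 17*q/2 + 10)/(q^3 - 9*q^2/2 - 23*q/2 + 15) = (q - 4)/(q - 6)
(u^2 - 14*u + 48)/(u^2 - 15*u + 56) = (u - 6)/(u - 7)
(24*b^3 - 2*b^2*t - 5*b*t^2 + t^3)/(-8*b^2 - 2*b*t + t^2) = -3*b + t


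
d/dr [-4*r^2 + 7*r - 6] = 7 - 8*r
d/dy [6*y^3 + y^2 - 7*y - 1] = 18*y^2 + 2*y - 7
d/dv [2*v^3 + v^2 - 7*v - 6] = 6*v^2 + 2*v - 7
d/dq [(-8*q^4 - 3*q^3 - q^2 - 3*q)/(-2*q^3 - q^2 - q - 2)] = (16*q^6 + 16*q^5 + 25*q^4 + 58*q^3 + 16*q^2 + 4*q + 6)/(4*q^6 + 4*q^5 + 5*q^4 + 10*q^3 + 5*q^2 + 4*q + 4)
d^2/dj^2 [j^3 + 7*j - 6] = 6*j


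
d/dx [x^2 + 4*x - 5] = 2*x + 4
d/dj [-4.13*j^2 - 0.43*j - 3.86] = -8.26*j - 0.43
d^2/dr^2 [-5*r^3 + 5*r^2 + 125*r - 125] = 10 - 30*r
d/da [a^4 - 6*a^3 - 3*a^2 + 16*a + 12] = 4*a^3 - 18*a^2 - 6*a + 16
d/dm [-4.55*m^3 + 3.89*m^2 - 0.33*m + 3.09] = -13.65*m^2 + 7.78*m - 0.33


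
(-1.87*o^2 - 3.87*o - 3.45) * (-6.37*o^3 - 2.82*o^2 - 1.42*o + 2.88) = 11.9119*o^5 + 29.9253*o^4 + 35.5453*o^3 + 9.8388*o^2 - 6.2466*o - 9.936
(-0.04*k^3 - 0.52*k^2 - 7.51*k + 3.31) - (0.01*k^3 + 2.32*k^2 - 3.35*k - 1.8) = -0.05*k^3 - 2.84*k^2 - 4.16*k + 5.11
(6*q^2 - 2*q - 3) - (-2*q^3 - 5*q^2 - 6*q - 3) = 2*q^3 + 11*q^2 + 4*q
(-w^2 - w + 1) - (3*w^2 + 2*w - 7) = -4*w^2 - 3*w + 8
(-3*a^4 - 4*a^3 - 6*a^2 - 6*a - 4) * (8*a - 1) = -24*a^5 - 29*a^4 - 44*a^3 - 42*a^2 - 26*a + 4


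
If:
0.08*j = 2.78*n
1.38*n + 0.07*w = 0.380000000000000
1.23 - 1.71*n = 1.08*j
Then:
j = 1.09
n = 0.03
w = 4.81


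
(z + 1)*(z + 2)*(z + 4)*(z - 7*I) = z^4 + 7*z^3 - 7*I*z^3 + 14*z^2 - 49*I*z^2 + 8*z - 98*I*z - 56*I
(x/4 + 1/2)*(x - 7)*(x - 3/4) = x^3/4 - 23*x^2/16 - 41*x/16 + 21/8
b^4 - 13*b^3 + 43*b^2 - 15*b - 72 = (b - 8)*(b - 3)^2*(b + 1)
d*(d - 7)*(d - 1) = d^3 - 8*d^2 + 7*d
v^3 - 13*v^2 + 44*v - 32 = (v - 8)*(v - 4)*(v - 1)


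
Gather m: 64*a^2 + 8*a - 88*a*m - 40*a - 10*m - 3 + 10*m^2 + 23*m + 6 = 64*a^2 - 32*a + 10*m^2 + m*(13 - 88*a) + 3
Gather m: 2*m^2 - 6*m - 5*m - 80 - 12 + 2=2*m^2 - 11*m - 90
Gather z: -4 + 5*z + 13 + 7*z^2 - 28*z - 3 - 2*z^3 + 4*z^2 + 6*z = -2*z^3 + 11*z^2 - 17*z + 6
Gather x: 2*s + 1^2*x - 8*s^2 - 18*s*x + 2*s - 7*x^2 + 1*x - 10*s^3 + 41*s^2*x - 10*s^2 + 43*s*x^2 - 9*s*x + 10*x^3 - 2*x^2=-10*s^3 - 18*s^2 + 4*s + 10*x^3 + x^2*(43*s - 9) + x*(41*s^2 - 27*s + 2)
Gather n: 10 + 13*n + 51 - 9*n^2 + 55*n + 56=-9*n^2 + 68*n + 117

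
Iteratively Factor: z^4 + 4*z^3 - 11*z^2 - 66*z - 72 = (z - 4)*(z^3 + 8*z^2 + 21*z + 18) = (z - 4)*(z + 2)*(z^2 + 6*z + 9) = (z - 4)*(z + 2)*(z + 3)*(z + 3)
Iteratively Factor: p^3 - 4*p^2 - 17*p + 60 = (p - 3)*(p^2 - p - 20) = (p - 3)*(p + 4)*(p - 5)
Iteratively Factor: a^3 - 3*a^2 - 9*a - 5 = (a + 1)*(a^2 - 4*a - 5) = (a - 5)*(a + 1)*(a + 1)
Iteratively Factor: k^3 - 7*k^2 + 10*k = (k - 5)*(k^2 - 2*k) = (k - 5)*(k - 2)*(k)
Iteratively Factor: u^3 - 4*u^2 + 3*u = (u)*(u^2 - 4*u + 3) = u*(u - 1)*(u - 3)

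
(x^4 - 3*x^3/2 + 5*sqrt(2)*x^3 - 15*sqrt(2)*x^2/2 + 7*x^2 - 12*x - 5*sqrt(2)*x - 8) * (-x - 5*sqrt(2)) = -x^5 - 10*sqrt(2)*x^4 + 3*x^4/2 - 57*x^3 + 15*sqrt(2)*x^3 - 30*sqrt(2)*x^2 + 87*x^2 + 58*x + 60*sqrt(2)*x + 40*sqrt(2)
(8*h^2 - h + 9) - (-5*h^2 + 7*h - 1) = 13*h^2 - 8*h + 10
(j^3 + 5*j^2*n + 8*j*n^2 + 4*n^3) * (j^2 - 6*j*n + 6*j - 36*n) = j^5 - j^4*n + 6*j^4 - 22*j^3*n^2 - 6*j^3*n - 44*j^2*n^3 - 132*j^2*n^2 - 24*j*n^4 - 264*j*n^3 - 144*n^4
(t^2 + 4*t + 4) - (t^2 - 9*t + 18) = 13*t - 14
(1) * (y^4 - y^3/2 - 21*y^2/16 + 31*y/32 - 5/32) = y^4 - y^3/2 - 21*y^2/16 + 31*y/32 - 5/32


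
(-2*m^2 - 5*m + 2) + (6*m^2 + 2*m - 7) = 4*m^2 - 3*m - 5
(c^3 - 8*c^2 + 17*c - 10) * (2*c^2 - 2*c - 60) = 2*c^5 - 18*c^4 - 10*c^3 + 426*c^2 - 1000*c + 600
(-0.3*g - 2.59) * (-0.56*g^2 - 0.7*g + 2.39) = 0.168*g^3 + 1.6604*g^2 + 1.096*g - 6.1901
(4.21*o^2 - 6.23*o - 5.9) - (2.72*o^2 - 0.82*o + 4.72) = 1.49*o^2 - 5.41*o - 10.62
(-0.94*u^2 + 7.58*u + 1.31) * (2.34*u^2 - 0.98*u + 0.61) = -2.1996*u^4 + 18.6584*u^3 - 4.9364*u^2 + 3.34*u + 0.7991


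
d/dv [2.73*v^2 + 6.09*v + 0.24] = 5.46*v + 6.09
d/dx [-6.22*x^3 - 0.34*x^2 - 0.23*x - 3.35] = -18.66*x^2 - 0.68*x - 0.23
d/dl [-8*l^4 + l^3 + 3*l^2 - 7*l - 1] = -32*l^3 + 3*l^2 + 6*l - 7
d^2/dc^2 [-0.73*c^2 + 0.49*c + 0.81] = -1.46000000000000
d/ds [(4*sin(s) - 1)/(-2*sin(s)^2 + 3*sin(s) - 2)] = (8*sin(s)^2 - 4*sin(s) - 5)*cos(s)/(-3*sin(s) - cos(2*s) + 3)^2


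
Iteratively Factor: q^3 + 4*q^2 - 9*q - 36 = (q + 4)*(q^2 - 9) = (q + 3)*(q + 4)*(q - 3)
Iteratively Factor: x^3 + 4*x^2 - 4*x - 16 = (x + 4)*(x^2 - 4) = (x - 2)*(x + 4)*(x + 2)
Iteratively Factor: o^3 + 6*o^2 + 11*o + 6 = (o + 1)*(o^2 + 5*o + 6) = (o + 1)*(o + 2)*(o + 3)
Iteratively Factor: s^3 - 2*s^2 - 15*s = (s - 5)*(s^2 + 3*s) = (s - 5)*(s + 3)*(s)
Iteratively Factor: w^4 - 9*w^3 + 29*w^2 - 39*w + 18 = (w - 1)*(w^3 - 8*w^2 + 21*w - 18) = (w - 2)*(w - 1)*(w^2 - 6*w + 9) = (w - 3)*(w - 2)*(w - 1)*(w - 3)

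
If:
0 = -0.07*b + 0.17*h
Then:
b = 2.42857142857143*h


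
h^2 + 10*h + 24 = (h + 4)*(h + 6)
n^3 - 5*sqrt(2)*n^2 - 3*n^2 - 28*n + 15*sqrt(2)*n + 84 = (n - 3)*(n - 7*sqrt(2))*(n + 2*sqrt(2))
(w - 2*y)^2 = w^2 - 4*w*y + 4*y^2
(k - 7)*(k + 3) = k^2 - 4*k - 21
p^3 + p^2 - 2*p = p*(p - 1)*(p + 2)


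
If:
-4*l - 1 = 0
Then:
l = -1/4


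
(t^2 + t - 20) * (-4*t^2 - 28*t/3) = -4*t^4 - 40*t^3/3 + 212*t^2/3 + 560*t/3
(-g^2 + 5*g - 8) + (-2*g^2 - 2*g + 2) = -3*g^2 + 3*g - 6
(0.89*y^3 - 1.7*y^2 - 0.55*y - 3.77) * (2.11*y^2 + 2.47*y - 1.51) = 1.8779*y^5 - 1.3887*y^4 - 6.7034*y^3 - 6.7462*y^2 - 8.4814*y + 5.6927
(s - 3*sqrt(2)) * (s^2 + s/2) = s^3 - 3*sqrt(2)*s^2 + s^2/2 - 3*sqrt(2)*s/2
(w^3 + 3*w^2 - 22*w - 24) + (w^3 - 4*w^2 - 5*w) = 2*w^3 - w^2 - 27*w - 24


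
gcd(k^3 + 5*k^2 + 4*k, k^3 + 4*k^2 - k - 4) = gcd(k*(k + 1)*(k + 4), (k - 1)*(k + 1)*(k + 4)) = k^2 + 5*k + 4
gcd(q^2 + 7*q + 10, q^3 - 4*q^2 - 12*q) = q + 2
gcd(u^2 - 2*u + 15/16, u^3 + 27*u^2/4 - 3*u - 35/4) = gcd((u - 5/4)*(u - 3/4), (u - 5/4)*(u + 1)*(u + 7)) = u - 5/4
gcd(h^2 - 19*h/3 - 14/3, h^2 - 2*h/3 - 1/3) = 1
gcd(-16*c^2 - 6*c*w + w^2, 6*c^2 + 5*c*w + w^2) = 2*c + w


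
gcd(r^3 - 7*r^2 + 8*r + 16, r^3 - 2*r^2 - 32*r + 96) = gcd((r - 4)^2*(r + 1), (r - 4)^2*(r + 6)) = r^2 - 8*r + 16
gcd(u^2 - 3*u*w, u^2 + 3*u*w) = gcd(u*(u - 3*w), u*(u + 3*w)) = u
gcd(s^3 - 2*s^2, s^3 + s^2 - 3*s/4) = s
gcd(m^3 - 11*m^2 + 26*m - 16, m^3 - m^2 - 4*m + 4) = m^2 - 3*m + 2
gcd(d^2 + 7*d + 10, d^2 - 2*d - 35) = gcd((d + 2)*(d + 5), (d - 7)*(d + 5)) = d + 5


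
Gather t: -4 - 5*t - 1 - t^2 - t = -t^2 - 6*t - 5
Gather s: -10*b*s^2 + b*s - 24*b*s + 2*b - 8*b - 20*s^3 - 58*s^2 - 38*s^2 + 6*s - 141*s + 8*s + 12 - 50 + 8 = -6*b - 20*s^3 + s^2*(-10*b - 96) + s*(-23*b - 127) - 30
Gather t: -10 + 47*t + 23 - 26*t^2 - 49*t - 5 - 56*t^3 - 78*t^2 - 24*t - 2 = -56*t^3 - 104*t^2 - 26*t + 6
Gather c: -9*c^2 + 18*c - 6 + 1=-9*c^2 + 18*c - 5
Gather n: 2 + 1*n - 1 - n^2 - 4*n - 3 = -n^2 - 3*n - 2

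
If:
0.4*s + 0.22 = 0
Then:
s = -0.55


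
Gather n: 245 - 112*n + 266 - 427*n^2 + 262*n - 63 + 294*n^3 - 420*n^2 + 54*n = 294*n^3 - 847*n^2 + 204*n + 448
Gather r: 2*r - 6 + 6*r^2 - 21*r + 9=6*r^2 - 19*r + 3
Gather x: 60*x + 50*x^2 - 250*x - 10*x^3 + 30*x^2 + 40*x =-10*x^3 + 80*x^2 - 150*x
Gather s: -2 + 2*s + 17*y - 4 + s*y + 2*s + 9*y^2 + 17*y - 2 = s*(y + 4) + 9*y^2 + 34*y - 8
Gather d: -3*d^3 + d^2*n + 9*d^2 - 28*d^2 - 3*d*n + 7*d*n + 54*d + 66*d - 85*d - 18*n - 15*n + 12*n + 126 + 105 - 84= -3*d^3 + d^2*(n - 19) + d*(4*n + 35) - 21*n + 147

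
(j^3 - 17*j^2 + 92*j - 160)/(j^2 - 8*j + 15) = (j^2 - 12*j + 32)/(j - 3)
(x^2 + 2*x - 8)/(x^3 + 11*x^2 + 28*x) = (x - 2)/(x*(x + 7))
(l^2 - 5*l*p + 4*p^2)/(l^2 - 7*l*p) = (l^2 - 5*l*p + 4*p^2)/(l*(l - 7*p))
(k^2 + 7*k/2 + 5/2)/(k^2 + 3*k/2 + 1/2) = (2*k + 5)/(2*k + 1)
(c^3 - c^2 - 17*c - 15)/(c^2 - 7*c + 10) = (c^2 + 4*c + 3)/(c - 2)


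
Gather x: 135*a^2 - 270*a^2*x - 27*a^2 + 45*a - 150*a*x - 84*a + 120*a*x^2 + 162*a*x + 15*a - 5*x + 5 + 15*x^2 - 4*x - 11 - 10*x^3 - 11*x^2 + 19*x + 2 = 108*a^2 - 24*a - 10*x^3 + x^2*(120*a + 4) + x*(-270*a^2 + 12*a + 10) - 4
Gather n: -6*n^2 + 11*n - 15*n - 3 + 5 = -6*n^2 - 4*n + 2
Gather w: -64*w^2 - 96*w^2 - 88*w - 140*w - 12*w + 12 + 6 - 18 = -160*w^2 - 240*w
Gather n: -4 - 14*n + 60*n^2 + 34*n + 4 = 60*n^2 + 20*n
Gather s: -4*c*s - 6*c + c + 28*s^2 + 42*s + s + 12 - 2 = -5*c + 28*s^2 + s*(43 - 4*c) + 10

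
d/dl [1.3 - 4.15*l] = -4.15000000000000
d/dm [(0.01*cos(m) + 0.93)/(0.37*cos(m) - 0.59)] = 0.35*sin(m)/(0.37*cos(m) - 0.59)^2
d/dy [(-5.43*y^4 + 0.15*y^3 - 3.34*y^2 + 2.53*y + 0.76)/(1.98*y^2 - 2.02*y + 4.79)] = (-21.5028*y^5 + 33.2028*y^4 - 104.6448*y^3 + 3.8929*y^2 - 35.0068*y + 13.6539)/(3.9204*y^4 - 7.9992*y^3 + 23.0488*y^2 - 19.3516*y + 22.9441)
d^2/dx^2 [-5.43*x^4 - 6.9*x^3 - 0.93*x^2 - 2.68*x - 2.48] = -65.16*x^2 - 41.4*x - 1.86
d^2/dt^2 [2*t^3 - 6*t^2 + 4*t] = 12*t - 12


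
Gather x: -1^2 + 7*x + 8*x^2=8*x^2 + 7*x - 1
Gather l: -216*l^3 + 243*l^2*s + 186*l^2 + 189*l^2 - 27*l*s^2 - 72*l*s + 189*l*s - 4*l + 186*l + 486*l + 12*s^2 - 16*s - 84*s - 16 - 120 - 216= -216*l^3 + l^2*(243*s + 375) + l*(-27*s^2 + 117*s + 668) + 12*s^2 - 100*s - 352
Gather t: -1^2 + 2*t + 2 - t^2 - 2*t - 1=-t^2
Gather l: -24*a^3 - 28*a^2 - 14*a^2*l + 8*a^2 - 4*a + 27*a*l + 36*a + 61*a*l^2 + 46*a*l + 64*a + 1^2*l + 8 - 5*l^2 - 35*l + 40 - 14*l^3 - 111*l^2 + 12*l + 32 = -24*a^3 - 20*a^2 + 96*a - 14*l^3 + l^2*(61*a - 116) + l*(-14*a^2 + 73*a - 22) + 80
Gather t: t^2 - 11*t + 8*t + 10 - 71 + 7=t^2 - 3*t - 54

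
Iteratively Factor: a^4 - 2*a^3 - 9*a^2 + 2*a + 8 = (a + 2)*(a^3 - 4*a^2 - a + 4) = (a + 1)*(a + 2)*(a^2 - 5*a + 4) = (a - 1)*(a + 1)*(a + 2)*(a - 4)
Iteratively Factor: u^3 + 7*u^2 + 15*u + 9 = (u + 3)*(u^2 + 4*u + 3) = (u + 3)^2*(u + 1)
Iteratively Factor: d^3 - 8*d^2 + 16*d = (d - 4)*(d^2 - 4*d) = d*(d - 4)*(d - 4)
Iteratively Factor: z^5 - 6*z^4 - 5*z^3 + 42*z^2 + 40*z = (z)*(z^4 - 6*z^3 - 5*z^2 + 42*z + 40) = z*(z + 1)*(z^3 - 7*z^2 + 2*z + 40) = z*(z - 4)*(z + 1)*(z^2 - 3*z - 10) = z*(z - 4)*(z + 1)*(z + 2)*(z - 5)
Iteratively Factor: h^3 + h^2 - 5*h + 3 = (h - 1)*(h^2 + 2*h - 3) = (h - 1)^2*(h + 3)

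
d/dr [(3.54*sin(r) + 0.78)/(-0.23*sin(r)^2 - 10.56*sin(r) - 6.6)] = (0.8142*sin(r)^2 + 0.358800000000002*sin(r) - 15.1272)*cos(r)/(0.0529*sin(r)^4 + 4.8576*sin(r)^3 + 114.5496*sin(r)^2 + 139.392*sin(r) + 43.56)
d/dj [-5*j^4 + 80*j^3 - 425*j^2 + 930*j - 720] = -20*j^3 + 240*j^2 - 850*j + 930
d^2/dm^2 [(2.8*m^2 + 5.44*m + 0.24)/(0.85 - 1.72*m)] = -21.372592/(5.088448*m^3 - 7.54392*m^2 + 3.7281*m - 0.614125)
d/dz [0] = 0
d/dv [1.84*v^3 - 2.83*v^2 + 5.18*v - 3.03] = 5.52*v^2 - 5.66*v + 5.18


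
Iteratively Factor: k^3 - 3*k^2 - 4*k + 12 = (k - 3)*(k^2 - 4) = (k - 3)*(k - 2)*(k + 2)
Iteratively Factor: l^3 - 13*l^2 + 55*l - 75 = (l - 5)*(l^2 - 8*l + 15) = (l - 5)^2*(l - 3)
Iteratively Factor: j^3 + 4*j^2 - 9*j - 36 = (j + 4)*(j^2 - 9) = (j - 3)*(j + 4)*(j + 3)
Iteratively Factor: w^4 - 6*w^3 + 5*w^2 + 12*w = (w - 4)*(w^3 - 2*w^2 - 3*w) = (w - 4)*(w - 3)*(w^2 + w) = (w - 4)*(w - 3)*(w + 1)*(w)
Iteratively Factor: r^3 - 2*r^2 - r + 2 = (r - 2)*(r^2 - 1) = (r - 2)*(r - 1)*(r + 1)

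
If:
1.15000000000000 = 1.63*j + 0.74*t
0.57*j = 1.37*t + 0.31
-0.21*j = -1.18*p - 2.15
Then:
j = 0.68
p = -1.70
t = 0.06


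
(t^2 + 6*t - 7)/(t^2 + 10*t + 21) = (t - 1)/(t + 3)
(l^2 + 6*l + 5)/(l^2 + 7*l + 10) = (l + 1)/(l + 2)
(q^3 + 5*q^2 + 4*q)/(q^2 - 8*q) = (q^2 + 5*q + 4)/(q - 8)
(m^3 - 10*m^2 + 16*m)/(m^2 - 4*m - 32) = m*(m - 2)/(m + 4)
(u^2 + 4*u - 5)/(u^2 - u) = (u + 5)/u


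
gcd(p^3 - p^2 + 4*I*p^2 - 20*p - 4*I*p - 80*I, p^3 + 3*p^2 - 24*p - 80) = p^2 - p - 20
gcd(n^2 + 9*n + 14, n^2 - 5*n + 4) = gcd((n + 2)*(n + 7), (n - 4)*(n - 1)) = 1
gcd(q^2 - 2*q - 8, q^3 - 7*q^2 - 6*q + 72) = q - 4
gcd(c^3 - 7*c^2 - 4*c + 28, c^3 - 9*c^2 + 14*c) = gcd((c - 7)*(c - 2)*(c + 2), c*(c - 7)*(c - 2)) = c^2 - 9*c + 14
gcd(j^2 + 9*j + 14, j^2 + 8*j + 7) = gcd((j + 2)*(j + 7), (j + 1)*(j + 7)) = j + 7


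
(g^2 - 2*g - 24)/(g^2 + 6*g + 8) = (g - 6)/(g + 2)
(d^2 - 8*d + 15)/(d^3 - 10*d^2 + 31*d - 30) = 1/(d - 2)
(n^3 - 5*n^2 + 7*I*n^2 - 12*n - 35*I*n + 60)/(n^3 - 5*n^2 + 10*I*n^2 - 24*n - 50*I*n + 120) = (n + 3*I)/(n + 6*I)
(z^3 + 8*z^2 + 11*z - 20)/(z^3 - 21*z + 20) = (z + 4)/(z - 4)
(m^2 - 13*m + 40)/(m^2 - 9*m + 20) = (m - 8)/(m - 4)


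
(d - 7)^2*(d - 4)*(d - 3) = d^4 - 21*d^3 + 159*d^2 - 511*d + 588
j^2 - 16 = (j - 4)*(j + 4)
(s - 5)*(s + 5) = s^2 - 25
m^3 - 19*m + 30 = (m - 3)*(m - 2)*(m + 5)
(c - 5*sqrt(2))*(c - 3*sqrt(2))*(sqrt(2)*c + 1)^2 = 2*c^4 - 14*sqrt(2)*c^3 + 29*c^2 + 52*sqrt(2)*c + 30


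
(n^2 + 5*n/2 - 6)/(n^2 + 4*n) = (n - 3/2)/n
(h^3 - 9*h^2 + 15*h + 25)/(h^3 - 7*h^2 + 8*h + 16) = (h^2 - 10*h + 25)/(h^2 - 8*h + 16)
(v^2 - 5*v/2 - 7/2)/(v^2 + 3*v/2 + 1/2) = (2*v - 7)/(2*v + 1)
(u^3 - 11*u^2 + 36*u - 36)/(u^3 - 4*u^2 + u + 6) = (u - 6)/(u + 1)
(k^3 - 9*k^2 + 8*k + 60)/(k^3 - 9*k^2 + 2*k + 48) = (k^2 - 11*k + 30)/(k^2 - 11*k + 24)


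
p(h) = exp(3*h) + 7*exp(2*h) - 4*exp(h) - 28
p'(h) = 3*exp(3*h) + 14*exp(2*h) - 4*exp(h)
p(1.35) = 118.13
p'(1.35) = 365.08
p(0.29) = -18.46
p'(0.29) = 26.82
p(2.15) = 1086.26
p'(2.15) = 2895.56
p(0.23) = -19.95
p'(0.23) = 23.12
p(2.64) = 4042.31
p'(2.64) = 10948.44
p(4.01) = 188751.07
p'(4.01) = 545490.13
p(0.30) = -18.19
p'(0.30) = 27.49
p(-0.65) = -28.04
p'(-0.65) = 2.15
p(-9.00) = -28.00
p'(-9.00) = 0.00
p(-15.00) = -28.00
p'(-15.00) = 0.00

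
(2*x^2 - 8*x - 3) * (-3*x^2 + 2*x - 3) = -6*x^4 + 28*x^3 - 13*x^2 + 18*x + 9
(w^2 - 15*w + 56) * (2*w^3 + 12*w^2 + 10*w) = 2*w^5 - 18*w^4 - 58*w^3 + 522*w^2 + 560*w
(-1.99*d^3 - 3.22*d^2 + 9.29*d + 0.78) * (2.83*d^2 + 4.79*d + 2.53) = -5.6317*d^5 - 18.6447*d^4 + 5.83219999999999*d^3 + 38.5599*d^2 + 27.2399*d + 1.9734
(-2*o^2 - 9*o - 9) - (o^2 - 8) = -3*o^2 - 9*o - 1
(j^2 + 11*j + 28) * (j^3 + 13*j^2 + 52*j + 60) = j^5 + 24*j^4 + 223*j^3 + 996*j^2 + 2116*j + 1680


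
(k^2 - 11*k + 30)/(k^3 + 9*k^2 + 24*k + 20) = (k^2 - 11*k + 30)/(k^3 + 9*k^2 + 24*k + 20)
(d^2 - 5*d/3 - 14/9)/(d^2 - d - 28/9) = (3*d + 2)/(3*d + 4)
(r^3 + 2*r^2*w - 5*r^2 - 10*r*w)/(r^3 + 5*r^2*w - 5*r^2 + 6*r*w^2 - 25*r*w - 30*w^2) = r/(r + 3*w)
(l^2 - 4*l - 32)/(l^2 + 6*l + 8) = (l - 8)/(l + 2)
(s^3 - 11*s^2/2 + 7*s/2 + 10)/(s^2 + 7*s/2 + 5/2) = (2*s^2 - 13*s + 20)/(2*s + 5)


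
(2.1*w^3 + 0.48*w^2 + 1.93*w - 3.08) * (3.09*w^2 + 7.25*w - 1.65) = 6.489*w^5 + 16.7082*w^4 + 5.9787*w^3 + 3.6833*w^2 - 25.5145*w + 5.082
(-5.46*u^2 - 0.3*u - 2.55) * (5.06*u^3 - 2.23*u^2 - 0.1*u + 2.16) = -27.6276*u^5 + 10.6578*u^4 - 11.688*u^3 - 6.0771*u^2 - 0.393*u - 5.508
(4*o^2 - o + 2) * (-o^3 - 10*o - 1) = -4*o^5 + o^4 - 42*o^3 + 6*o^2 - 19*o - 2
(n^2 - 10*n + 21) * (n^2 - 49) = n^4 - 10*n^3 - 28*n^2 + 490*n - 1029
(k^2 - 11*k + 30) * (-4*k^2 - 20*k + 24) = -4*k^4 + 24*k^3 + 124*k^2 - 864*k + 720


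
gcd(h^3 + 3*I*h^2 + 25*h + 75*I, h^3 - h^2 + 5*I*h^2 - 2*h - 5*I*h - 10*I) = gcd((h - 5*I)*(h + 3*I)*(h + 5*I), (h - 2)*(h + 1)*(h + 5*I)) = h + 5*I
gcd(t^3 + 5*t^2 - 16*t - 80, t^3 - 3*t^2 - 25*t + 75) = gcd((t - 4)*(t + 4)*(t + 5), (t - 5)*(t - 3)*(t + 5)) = t + 5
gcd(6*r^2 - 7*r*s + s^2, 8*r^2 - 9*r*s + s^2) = r - s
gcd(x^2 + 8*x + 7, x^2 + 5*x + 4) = x + 1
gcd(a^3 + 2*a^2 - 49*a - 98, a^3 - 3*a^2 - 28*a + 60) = 1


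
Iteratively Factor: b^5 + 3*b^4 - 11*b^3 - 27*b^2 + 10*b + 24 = (b + 1)*(b^4 + 2*b^3 - 13*b^2 - 14*b + 24) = (b - 3)*(b + 1)*(b^3 + 5*b^2 + 2*b - 8) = (b - 3)*(b - 1)*(b + 1)*(b^2 + 6*b + 8) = (b - 3)*(b - 1)*(b + 1)*(b + 4)*(b + 2)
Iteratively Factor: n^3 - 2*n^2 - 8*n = (n - 4)*(n^2 + 2*n) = (n - 4)*(n + 2)*(n)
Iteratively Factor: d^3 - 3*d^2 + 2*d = (d - 1)*(d^2 - 2*d) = (d - 2)*(d - 1)*(d)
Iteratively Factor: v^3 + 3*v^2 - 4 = (v + 2)*(v^2 + v - 2) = (v + 2)^2*(v - 1)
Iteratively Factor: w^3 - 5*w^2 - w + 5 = (w - 5)*(w^2 - 1) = (w - 5)*(w - 1)*(w + 1)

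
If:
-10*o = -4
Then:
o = 2/5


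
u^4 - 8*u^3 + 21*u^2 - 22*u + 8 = (u - 4)*(u - 2)*(u - 1)^2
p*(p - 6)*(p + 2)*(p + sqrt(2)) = p^4 - 4*p^3 + sqrt(2)*p^3 - 12*p^2 - 4*sqrt(2)*p^2 - 12*sqrt(2)*p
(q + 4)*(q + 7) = q^2 + 11*q + 28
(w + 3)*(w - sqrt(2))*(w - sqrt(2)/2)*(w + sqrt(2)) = w^4 - sqrt(2)*w^3/2 + 3*w^3 - 3*sqrt(2)*w^2/2 - 2*w^2 - 6*w + sqrt(2)*w + 3*sqrt(2)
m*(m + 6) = m^2 + 6*m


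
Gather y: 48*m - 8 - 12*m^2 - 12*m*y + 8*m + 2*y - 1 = -12*m^2 + 56*m + y*(2 - 12*m) - 9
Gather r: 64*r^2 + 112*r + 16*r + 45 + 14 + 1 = 64*r^2 + 128*r + 60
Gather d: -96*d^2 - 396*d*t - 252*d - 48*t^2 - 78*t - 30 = -96*d^2 + d*(-396*t - 252) - 48*t^2 - 78*t - 30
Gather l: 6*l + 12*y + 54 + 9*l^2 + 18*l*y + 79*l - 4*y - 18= 9*l^2 + l*(18*y + 85) + 8*y + 36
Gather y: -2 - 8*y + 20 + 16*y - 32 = 8*y - 14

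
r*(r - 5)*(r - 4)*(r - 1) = r^4 - 10*r^3 + 29*r^2 - 20*r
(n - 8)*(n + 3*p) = n^2 + 3*n*p - 8*n - 24*p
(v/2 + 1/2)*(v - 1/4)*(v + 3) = v^3/2 + 15*v^2/8 + v - 3/8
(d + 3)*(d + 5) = d^2 + 8*d + 15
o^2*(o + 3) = o^3 + 3*o^2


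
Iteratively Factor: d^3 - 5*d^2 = (d)*(d^2 - 5*d) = d*(d - 5)*(d)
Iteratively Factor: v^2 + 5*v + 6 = (v + 2)*(v + 3)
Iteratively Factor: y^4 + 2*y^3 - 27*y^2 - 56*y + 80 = (y - 1)*(y^3 + 3*y^2 - 24*y - 80) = (y - 1)*(y + 4)*(y^2 - y - 20) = (y - 5)*(y - 1)*(y + 4)*(y + 4)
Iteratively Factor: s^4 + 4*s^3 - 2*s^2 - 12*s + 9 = (s + 3)*(s^3 + s^2 - 5*s + 3) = (s + 3)^2*(s^2 - 2*s + 1) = (s - 1)*(s + 3)^2*(s - 1)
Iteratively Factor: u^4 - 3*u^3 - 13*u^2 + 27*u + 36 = (u + 3)*(u^3 - 6*u^2 + 5*u + 12) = (u - 4)*(u + 3)*(u^2 - 2*u - 3) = (u - 4)*(u - 3)*(u + 3)*(u + 1)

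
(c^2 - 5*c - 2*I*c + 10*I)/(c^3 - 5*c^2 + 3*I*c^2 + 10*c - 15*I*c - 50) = 1/(c + 5*I)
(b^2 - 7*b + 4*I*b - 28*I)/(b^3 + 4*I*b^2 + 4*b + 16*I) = (b - 7)/(b^2 + 4)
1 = 1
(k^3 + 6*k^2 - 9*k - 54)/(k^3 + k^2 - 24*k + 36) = (k + 3)/(k - 2)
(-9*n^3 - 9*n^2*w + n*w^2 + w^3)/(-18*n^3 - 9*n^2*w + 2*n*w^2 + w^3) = (n + w)/(2*n + w)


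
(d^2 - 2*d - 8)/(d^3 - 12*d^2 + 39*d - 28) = (d + 2)/(d^2 - 8*d + 7)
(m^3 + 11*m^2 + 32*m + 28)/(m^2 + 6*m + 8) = (m^2 + 9*m + 14)/(m + 4)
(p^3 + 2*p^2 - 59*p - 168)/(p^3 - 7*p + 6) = (p^2 - p - 56)/(p^2 - 3*p + 2)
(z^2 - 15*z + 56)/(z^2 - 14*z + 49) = (z - 8)/(z - 7)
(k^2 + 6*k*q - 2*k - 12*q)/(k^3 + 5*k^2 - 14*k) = (k + 6*q)/(k*(k + 7))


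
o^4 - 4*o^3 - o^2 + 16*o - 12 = (o - 3)*(o - 2)*(o - 1)*(o + 2)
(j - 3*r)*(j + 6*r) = j^2 + 3*j*r - 18*r^2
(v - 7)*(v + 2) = v^2 - 5*v - 14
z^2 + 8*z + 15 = (z + 3)*(z + 5)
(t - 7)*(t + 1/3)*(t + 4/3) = t^3 - 16*t^2/3 - 101*t/9 - 28/9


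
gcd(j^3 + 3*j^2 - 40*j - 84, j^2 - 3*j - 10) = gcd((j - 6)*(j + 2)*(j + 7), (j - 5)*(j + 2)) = j + 2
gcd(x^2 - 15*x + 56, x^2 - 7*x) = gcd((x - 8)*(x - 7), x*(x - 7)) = x - 7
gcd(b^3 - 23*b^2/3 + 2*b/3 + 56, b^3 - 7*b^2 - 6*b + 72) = b^2 - 10*b + 24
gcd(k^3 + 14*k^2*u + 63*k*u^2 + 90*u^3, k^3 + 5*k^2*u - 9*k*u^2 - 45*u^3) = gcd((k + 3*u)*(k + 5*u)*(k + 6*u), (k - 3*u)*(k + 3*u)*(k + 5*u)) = k^2 + 8*k*u + 15*u^2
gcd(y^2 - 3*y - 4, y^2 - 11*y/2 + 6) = y - 4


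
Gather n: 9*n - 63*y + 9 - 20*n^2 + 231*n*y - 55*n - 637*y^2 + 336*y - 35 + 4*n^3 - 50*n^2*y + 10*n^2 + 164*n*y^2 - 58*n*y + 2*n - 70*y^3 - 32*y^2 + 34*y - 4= 4*n^3 + n^2*(-50*y - 10) + n*(164*y^2 + 173*y - 44) - 70*y^3 - 669*y^2 + 307*y - 30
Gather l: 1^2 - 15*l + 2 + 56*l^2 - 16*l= 56*l^2 - 31*l + 3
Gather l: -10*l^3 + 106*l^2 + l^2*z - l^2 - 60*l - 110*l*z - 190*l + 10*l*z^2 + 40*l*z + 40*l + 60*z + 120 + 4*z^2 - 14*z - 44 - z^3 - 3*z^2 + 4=-10*l^3 + l^2*(z + 105) + l*(10*z^2 - 70*z - 210) - z^3 + z^2 + 46*z + 80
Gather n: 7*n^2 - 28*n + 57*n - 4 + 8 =7*n^2 + 29*n + 4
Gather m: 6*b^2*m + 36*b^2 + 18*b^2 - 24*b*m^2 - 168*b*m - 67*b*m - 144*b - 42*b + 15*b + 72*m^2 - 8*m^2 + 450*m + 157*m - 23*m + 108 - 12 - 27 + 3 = 54*b^2 - 171*b + m^2*(64 - 24*b) + m*(6*b^2 - 235*b + 584) + 72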